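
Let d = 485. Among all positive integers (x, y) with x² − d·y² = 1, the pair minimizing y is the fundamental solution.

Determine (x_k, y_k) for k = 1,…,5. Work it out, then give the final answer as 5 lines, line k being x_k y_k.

969 44
1877921 85272
3639409929 165257092
7053174564481 320268159024
13669048666554249 620679526931420

√485 → a₀=22, period (44); ℓ=1 odd so k=1
i=0: a=22 ⇒ p=22, q=1
i=1: a=44 ⇒ p=969, q=44
fundamental: x₁=969, y₁=44  (since 938961 − 485·1936 = 1)
k=2:  x_2 = 969·969+485·44·44 = 1877921,  y_2 = 969·44+44·969 = 85272
k=3:  x_3 = 969·1877921+485·44·85272 = 3639409929,  y_3 = 969·85272+44·1877921 = 165257092
k=4:  x_4 = 969·3639409929+485·44·165257092 = 7053174564481,  y_4 = 969·165257092+44·3639409929 = 320268159024
k=5:  x_5 = 969·7053174564481+485·44·320268159024 = 13669048666554249,  y_5 = 969·320268159024+44·7053174564481 = 620679526931420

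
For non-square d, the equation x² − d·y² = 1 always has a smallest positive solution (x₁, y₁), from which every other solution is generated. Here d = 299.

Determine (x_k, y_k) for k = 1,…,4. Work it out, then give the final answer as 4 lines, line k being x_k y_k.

415 24
344449 19920
285892255 16533576
237290227201 13722848160

[17; 3,2,3,34] for √299; ℓ=4 ⇒ convergent index 3
a_0=17:  p_0=17·1+0=17,  q_0=17·0+1=1
…
a_2=2:  p_2=2·52+17=121,  q_2=2·3+1=7
a_3=3:  p_3=3·121+52=415,  q_3=3·7+3=24
fundamental: x₁=415, y₁=24  (since 172225 − 299·576 = 1)
k=2:  x_2 = 415·415+299·24·24 = 344449,  y_2 = 415·24+24·415 = 19920
k=3:  x_3 = 415·344449+299·24·19920 = 285892255,  y_3 = 415·19920+24·344449 = 16533576
k=4:  x_4 = 415·285892255+299·24·16533576 = 237290227201,  y_4 = 415·16533576+24·285892255 = 13722848160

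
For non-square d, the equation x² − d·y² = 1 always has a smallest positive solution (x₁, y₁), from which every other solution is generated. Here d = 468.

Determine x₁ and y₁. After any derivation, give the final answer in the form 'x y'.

649 30

√468 = [21; 1,1,1,2,1,1,1,42, …], period ℓ=8 (even) → k=7
a_0=21:  p_0=21·1+0=21,  q_0=21·0+1=1
a_1=1:  p_1=1·21+1=22,  q_1=1·1+0=1
a_2=1:  p_2=1·22+21=43,  q_2=1·1+1=2
a_3=1:  p_3=1·43+22=65,  q_3=1·2+1=3
a_4=2:  p_4=2·65+43=173,  q_4=2·3+2=8
a_5=1:  p_5=1·173+65=238,  q_5=1·8+3=11
a_6=1:  p_6=1·238+173=411,  q_6=1·11+8=19
a_7=1:  p_7=1·411+238=649,  q_7=1·19+11=30
(x₁, y₁) = (649, 30);  649² − 468·30² = 1 ✓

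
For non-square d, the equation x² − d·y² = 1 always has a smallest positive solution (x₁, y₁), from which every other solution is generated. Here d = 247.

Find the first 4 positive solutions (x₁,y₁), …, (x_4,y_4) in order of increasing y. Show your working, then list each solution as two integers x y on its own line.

85292 5427
14549450527 925759368
2481903468612476 157919736025485
423373021275241155457 26938580249245573872

√247 → a₀=15, period (1,2,1,1,9,1,9,1,1,2,1,30); ℓ=12 even so k=11
k=0  a_k=15  p_k/q_k = 15/1
…
k=2  a_k=2  p_k/q_k = 47/3
k=3  a_k=1  p_k/q_k = 63/4
k=4  a_k=1  p_k/q_k = 110/7
k=5  a_k=9  p_k/q_k = 1053/67
…
k=7  a_k=9  p_k/q_k = 11520/733
k=8  a_k=1  p_k/q_k = 12683/807
k=9  a_k=1  p_k/q_k = 24203/1540
k=10  a_k=2  p_k/q_k = 61089/3887
k=11  a_k=1  p_k/q_k = 85292/5427
(x₁, y₁) = (85292, 5427);  85292² − 247·5427² = 1 ✓
n=2: (85292,5427)∘(85292,5427) = (85292·85292+247·5427·5427, 85292·5427+5427·85292) = (14549450527,925759368)
n=3: (14549450527,925759368)∘(85292,5427) = (85292·14549450527+247·5427·925759368, 85292·925759368+5427·14549450527) = (2481903468612476,157919736025485)
n=4: (2481903468612476,157919736025485)∘(85292,5427) = (85292·2481903468612476+247·5427·157919736025485, 85292·157919736025485+5427·2481903468612476) = (423373021275241155457,26938580249245573872)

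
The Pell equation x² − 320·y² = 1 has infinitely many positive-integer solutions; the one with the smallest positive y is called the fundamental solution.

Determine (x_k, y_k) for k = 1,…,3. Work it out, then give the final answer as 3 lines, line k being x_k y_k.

√320 → a₀=17, period (1,7,1,34); ℓ=4 even so k=3
step 0: (17, 1)  from 17·(1,0) + (0,1)
…
step 2: (143, 8)  from 7·(18,1) + (17,1)
step 3: (161, 9)  from 1·(143,8) + (18,1)
→ (161, 9).  Check: 161²=25921, 320·9²=25920, difference 1.
n=2: (161,9)∘(161,9) = (161·161+320·9·9, 161·9+9·161) = (51841,2898)
n=3: (51841,2898)∘(161,9) = (161·51841+320·9·2898, 161·2898+9·51841) = (16692641,933147)

161 9
51841 2898
16692641 933147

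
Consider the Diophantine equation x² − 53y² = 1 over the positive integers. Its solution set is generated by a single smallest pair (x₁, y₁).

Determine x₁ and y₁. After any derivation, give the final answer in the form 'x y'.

66249 9100

√53 = [7; 3,1,1,3,14, …], period ℓ=5 (odd) → k=9
a_0=7:  p_0=7·1+0=7,  q_0=7·0+1=1
…
a_3=1:  p_3=1·29+22=51,  q_3=1·4+3=7
…
a_6=3:  p_6=3·2599+182=7979,  q_6=3·357+25=1096
…
a_8=1:  p_8=1·10578+7979=18557,  q_8=1·1453+1096=2549
a_9=3:  p_9=3·18557+10578=66249,  q_9=3·2549+1453=9100
fundamental: x₁=66249, y₁=9100  (since 4388930001 − 53·82810000 = 1)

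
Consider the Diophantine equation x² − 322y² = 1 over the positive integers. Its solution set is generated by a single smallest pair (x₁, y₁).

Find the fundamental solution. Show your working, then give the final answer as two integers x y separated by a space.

323 18

√322 → a₀=17, period (1,16,1,34); ℓ=4 even so k=3
i=0: a=17 ⇒ p=17, q=1
i=1: a=1 ⇒ p=18, q=1
i=2: a=16 ⇒ p=305, q=17
i=3: a=1 ⇒ p=323, q=18
fundamental: x₁=323, y₁=18  (since 104329 − 322·324 = 1)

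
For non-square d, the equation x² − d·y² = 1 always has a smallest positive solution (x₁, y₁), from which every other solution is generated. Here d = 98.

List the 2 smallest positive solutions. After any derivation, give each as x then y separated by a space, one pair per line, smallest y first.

√98 → a₀=9, period (1,8,1,18); ℓ=4 even so k=3
k=0  a_k=9  p_k/q_k = 9/1
…
k=2  a_k=8  p_k/q_k = 89/9
k=3  a_k=1  p_k/q_k = 99/10
(x₁, y₁) = (99, 10);  99² − 98·10² = 1 ✓
(99+10√98)^2 = 19601 + 1980√98

99 10
19601 1980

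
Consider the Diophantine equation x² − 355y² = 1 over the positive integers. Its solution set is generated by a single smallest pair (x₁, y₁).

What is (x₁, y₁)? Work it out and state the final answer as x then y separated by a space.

√355 = [18; 1,5,3,3,1,6,1,3,3,5,1,36, …], period ℓ=12 (even) → k=11
step 0: (18, 1)  from 18·(1,0) + (0,1)
step 1: (19, 1)  from 1·(18,1) + (1,0)
step 2: (113, 6)  from 5·(19,1) + (18,1)
step 3: (358, 19)  from 3·(113,6) + (19,1)
…
step 5: (1545, 82)  from 1·(1187,63) + (358,19)
step 6: (10457, 555)  from 6·(1545,82) + (1187,63)
step 7: (12002, 637)  from 1·(10457,555) + (1545,82)
…
step 9: (151391, 8035)  from 3·(46463,2466) + (12002,637)
step 10: (803418, 42641)  from 5·(151391,8035) + (46463,2466)
step 11: (954809, 50676)  from 1·(803418,42641) + (151391,8035)
→ (954809, 50676).  Check: 954809²=911660226481, 355·50676²=911660226480, difference 1.

954809 50676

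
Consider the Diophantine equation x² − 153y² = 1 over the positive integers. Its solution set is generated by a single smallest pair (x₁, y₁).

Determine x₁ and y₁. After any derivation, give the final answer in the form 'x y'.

d=153: √d = [12; 2,1,2,2,2,1,2,24] (ℓ=8, even), read p_7/q_7
step 0: (12, 1)  from 12·(1,0) + (0,1)
step 1: (25, 2)  from 2·(12,1) + (1,0)
step 2: (37, 3)  from 1·(25,2) + (12,1)
step 3: (99, 8)  from 2·(37,3) + (25,2)
step 4: (235, 19)  from 2·(99,8) + (37,3)
step 5: (569, 46)  from 2·(235,19) + (99,8)
step 6: (804, 65)  from 1·(569,46) + (235,19)
step 7: (2177, 176)  from 2·(804,65) + (569,46)
fundamental: x₁=2177, y₁=176  (since 4739329 − 153·30976 = 1)

2177 176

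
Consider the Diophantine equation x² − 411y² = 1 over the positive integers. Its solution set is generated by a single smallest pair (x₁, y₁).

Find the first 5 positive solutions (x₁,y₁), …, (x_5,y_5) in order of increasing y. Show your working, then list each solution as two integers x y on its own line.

49730 2453
4946145799 243975380
491943661118810 24265791292347
48928716529930696801 2413475601692857240
4866450145574963442708650 240044283320105789798053

√411 → a₀=20, period (3,1,1,1,19,1,1,1,3,40); ℓ=10 even so k=9
step 0: (20, 1)  from 20·(1,0) + (0,1)
…
step 5: (4379, 216)  from 19·(223,11) + (142,7)
…
step 8: (13583, 670)  from 1·(8981,443) + (4602,227)
step 9: (49730, 2453)  from 3·(13583,670) + (8981,443)
→ (49730, 2453).  Check: 49730²=2473072900, 411·2453²=2473072899, difference 1.
k=2:  x_2 = 49730·49730+411·2453·2453 = 4946145799,  y_2 = 49730·2453+2453·49730 = 243975380
k=3:  x_3 = 49730·4946145799+411·2453·243975380 = 491943661118810,  y_3 = 49730·243975380+2453·4946145799 = 24265791292347
k=4:  x_4 = 49730·491943661118810+411·2453·24265791292347 = 48928716529930696801,  y_4 = 49730·24265791292347+2453·491943661118810 = 2413475601692857240
k=5:  x_5 = 49730·48928716529930696801+411·2453·2413475601692857240 = 4866450145574963442708650,  y_5 = 49730·2413475601692857240+2453·48928716529930696801 = 240044283320105789798053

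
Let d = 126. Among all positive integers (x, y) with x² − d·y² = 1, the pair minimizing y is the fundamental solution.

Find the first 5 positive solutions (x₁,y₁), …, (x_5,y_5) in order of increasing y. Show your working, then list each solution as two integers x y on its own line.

√126 = [11; 4,2,4,22, …], period ℓ=4 (even) → k=3
step 0: (11, 1)  from 11·(1,0) + (0,1)
…
step 2: (101, 9)  from 2·(45,4) + (11,1)
step 3: (449, 40)  from 4·(101,9) + (45,4)
(x₁, y₁) = (449, 40);  449² − 126·40² = 1 ✓
n=2: (449,40)∘(449,40) = (449·449+126·40·40, 449·40+40·449) = (403201,35920)
n=3: (403201,35920)∘(449,40) = (449·403201+126·40·35920, 449·35920+40·403201) = (362074049,32256120)
n=4: (362074049,32256120)∘(449,40) = (449·362074049+126·40·32256120, 449·32256120+40·362074049) = (325142092801,28965959840)
n=5: (325142092801,28965959840)∘(449,40) = (449·325142092801+126·40·28965959840, 449·28965959840+40·325142092801) = (291977237261249,26011399680200)

449 40
403201 35920
362074049 32256120
325142092801 28965959840
291977237261249 26011399680200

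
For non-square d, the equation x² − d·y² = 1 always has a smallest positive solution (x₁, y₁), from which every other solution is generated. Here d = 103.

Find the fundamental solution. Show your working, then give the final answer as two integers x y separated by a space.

[10; 6,1,2,1,1,9,1,1,2,1,6,20] for √103; ℓ=12 ⇒ convergent index 11
a_0=10:  p_0=10·1+0=10,  q_0=10·0+1=1
…
a_3=2:  p_3=2·71+61=203,  q_3=2·7+6=20
…
a_6=9:  p_6=9·477+274=4567,  q_6=9·47+27=450
a_7=1:  p_7=1·4567+477=5044,  q_7=1·450+47=497
…
a_9=2:  p_9=2·9611+5044=24266,  q_9=2·947+497=2391
a_10=1:  p_10=1·24266+9611=33877,  q_10=1·2391+947=3338
a_11=6:  p_11=6·33877+24266=227528,  q_11=6·3338+2391=22419
→ (227528, 22419).  Check: 227528²=51768990784, 103·22419²=51768990783, difference 1.

227528 22419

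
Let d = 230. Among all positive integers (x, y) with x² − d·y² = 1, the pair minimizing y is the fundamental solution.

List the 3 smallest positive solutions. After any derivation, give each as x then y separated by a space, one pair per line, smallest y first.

d=230: √d = [15; 6,30] (ℓ=2, even), read p_1/q_1
i=0: a=15 ⇒ p=15, q=1
i=1: a=6 ⇒ p=91, q=6
(x₁, y₁) = (91, 6);  91² − 230·6² = 1 ✓
k=2:  x_2 = 91·91+230·6·6 = 16561,  y_2 = 91·6+6·91 = 1092
k=3:  x_3 = 91·16561+230·6·1092 = 3014011,  y_3 = 91·1092+6·16561 = 198738

91 6
16561 1092
3014011 198738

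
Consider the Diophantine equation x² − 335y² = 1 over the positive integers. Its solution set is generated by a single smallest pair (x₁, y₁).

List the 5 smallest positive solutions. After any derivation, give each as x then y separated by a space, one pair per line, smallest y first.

d=335: √d = [18; 3,3,3,36] (ℓ=4, even), read p_3/q_3
step 0: (18, 1)  from 18·(1,0) + (0,1)
…
step 2: (183, 10)  from 3·(55,3) + (18,1)
step 3: (604, 33)  from 3·(183,10) + (55,3)
→ (604, 33).  Check: 604²=364816, 335·33²=364815, difference 1.
k=2:  x_2 = 604·604+335·33·33 = 729631,  y_2 = 604·33+33·604 = 39864
k=3:  x_3 = 604·729631+335·33·39864 = 881393644,  y_3 = 604·39864+33·729631 = 48155679
k=4:  x_4 = 604·881393644+335·33·48155679 = 1064722792321,  y_4 = 604·48155679+33·881393644 = 58172020368
k=5:  x_5 = 604·1064722792321+335·33·58172020368 = 1286184251730124,  y_5 = 604·58172020368+33·1064722792321 = 70271752448865

604 33
729631 39864
881393644 48155679
1064722792321 58172020368
1286184251730124 70271752448865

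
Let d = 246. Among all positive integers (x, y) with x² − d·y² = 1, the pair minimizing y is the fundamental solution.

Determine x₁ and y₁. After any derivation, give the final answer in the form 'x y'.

88805 5662

√246 = [15; 1,2,5,1,14,1,5,2,1,30, …], period ℓ=10 (even) → k=9
step 0: (15, 1)  from 15·(1,0) + (0,1)
step 1: (16, 1)  from 1·(15,1) + (1,0)
step 2: (47, 3)  from 2·(16,1) + (15,1)
step 3: (251, 16)  from 5·(47,3) + (16,1)
step 4: (298, 19)  from 1·(251,16) + (47,3)
step 5: (4423, 282)  from 14·(298,19) + (251,16)
step 6: (4721, 301)  from 1·(4423,282) + (298,19)
step 7: (28028, 1787)  from 5·(4721,301) + (4423,282)
step 8: (60777, 3875)  from 2·(28028,1787) + (4721,301)
step 9: (88805, 5662)  from 1·(60777,3875) + (28028,1787)
→ (88805, 5662).  Check: 88805²=7886328025, 246·5662²=7886328024, difference 1.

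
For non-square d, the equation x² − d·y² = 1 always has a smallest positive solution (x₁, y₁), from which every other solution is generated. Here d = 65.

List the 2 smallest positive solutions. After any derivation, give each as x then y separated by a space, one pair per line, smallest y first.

d=65: √d = [8; 16] (ℓ=1, odd), read p_1/q_1
step 0: (8, 1)  from 8·(1,0) + (0,1)
step 1: (129, 16)  from 16·(8,1) + (1,0)
fundamental: x₁=129, y₁=16  (since 16641 − 65·256 = 1)
(x_2, y_2) = (129·129 + 65·16·16, 129·16 + 16·129) = (33281, 4128)

129 16
33281 4128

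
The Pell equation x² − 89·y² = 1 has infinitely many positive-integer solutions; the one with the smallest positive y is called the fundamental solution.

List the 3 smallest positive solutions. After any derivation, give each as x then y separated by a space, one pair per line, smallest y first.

500001 53000
500002000001 53000106000
500003000004500001 53000212000159000

√89 = [9; 2,3,3,2,18, …], period ℓ=5 (odd) → k=9
step 0: (9, 1)  from 9·(1,0) + (0,1)
step 1: (19, 2)  from 2·(9,1) + (1,0)
step 2: (66, 7)  from 3·(19,2) + (9,1)
…
step 4: (500, 53)  from 2·(217,23) + (66,7)
…
step 6: (18934, 2007)  from 2·(9217,977) + (500,53)
…
step 8: (216991, 23001)  from 3·(66019,6998) + (18934,2007)
step 9: (500001, 53000)  from 2·(216991,23001) + (66019,6998)
→ (500001, 53000).  Check: 500001²=250001000001, 89·53000²=250001000000, difference 1.
(x_2, y_2) = (500001·500001 + 89·53000·53000, 500001·53000 + 53000·500001) = (500002000001, 53000106000)
(x_3, y_3) = (500001·500002000001 + 89·53000·53000106000, 500001·53000106000 + 53000·500002000001) = (500003000004500001, 53000212000159000)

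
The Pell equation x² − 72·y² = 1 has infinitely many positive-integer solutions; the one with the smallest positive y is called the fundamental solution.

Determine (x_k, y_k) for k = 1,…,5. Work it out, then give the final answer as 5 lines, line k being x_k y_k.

√72 → a₀=8, period (2,16); ℓ=2 even so k=1
i=0: a=8 ⇒ p=8, q=1
i=1: a=2 ⇒ p=17, q=2
→ (17, 2).  Check: 17²=289, 72·2²=288, difference 1.
k=2:  x_2 = 17·17+72·2·2 = 577,  y_2 = 17·2+2·17 = 68
k=3:  x_3 = 17·577+72·2·68 = 19601,  y_3 = 17·68+2·577 = 2310
k=4:  x_4 = 17·19601+72·2·2310 = 665857,  y_4 = 17·2310+2·19601 = 78472
k=5:  x_5 = 17·665857+72·2·78472 = 22619537,  y_5 = 17·78472+2·665857 = 2665738

17 2
577 68
19601 2310
665857 78472
22619537 2665738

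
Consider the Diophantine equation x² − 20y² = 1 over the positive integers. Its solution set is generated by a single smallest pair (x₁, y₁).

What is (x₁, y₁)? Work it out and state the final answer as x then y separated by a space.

9 2

√20 = [4; 2,8, …], period ℓ=2 (even) → k=1
a_0=4:  p_0=4·1+0=4,  q_0=4·0+1=1
a_1=2:  p_1=2·4+1=9,  q_1=2·1+0=2
→ (9, 2).  Check: 9²=81, 20·2²=80, difference 1.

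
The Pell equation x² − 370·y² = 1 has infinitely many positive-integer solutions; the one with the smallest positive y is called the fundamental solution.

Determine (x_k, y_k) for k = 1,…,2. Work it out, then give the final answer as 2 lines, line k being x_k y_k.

√370 = [19; 4,4,38, …], period ℓ=3 (odd) → k=5
a_0=19:  p_0=19·1+0=19,  q_0=19·0+1=1
a_1=4:  p_1=4·19+1=77,  q_1=4·1+0=4
a_2=4:  p_2=4·77+19=327,  q_2=4·4+1=17
a_3=38:  p_3=38·327+77=12503,  q_3=38·17+4=650
a_4=4:  p_4=4·12503+327=50339,  q_4=4·650+17=2617
a_5=4:  p_5=4·50339+12503=213859,  q_5=4·2617+650=11118
(x₁, y₁) = (213859, 11118);  213859² − 370·11118² = 1 ✓
(x_2, y_2) = (213859·213859 + 370·11118·11118, 213859·11118 + 11118·213859) = (91471343761, 4755368724)

213859 11118
91471343761 4755368724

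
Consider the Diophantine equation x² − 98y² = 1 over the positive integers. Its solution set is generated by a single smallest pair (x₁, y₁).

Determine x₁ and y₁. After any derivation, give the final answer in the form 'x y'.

99 10

√98 → a₀=9, period (1,8,1,18); ℓ=4 even so k=3
k=0  a_k=9  p_k/q_k = 9/1
…
k=2  a_k=8  p_k/q_k = 89/9
k=3  a_k=1  p_k/q_k = 99/10
→ (99, 10).  Check: 99²=9801, 98·10²=9800, difference 1.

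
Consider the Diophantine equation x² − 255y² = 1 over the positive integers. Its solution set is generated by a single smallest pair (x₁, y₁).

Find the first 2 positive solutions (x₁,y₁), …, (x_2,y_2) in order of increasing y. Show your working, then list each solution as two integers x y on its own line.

d=255: √d = [15; 1,30] (ℓ=2, even), read p_1/q_1
a_0=15:  p_0=15·1+0=15,  q_0=15·0+1=1
a_1=1:  p_1=1·15+1=16,  q_1=1·1+0=1
→ (16, 1).  Check: 16²=256, 255·1²=255, difference 1.
(x_2, y_2) = (16·16 + 255·1·1, 16·1 + 1·16) = (511, 32)

16 1
511 32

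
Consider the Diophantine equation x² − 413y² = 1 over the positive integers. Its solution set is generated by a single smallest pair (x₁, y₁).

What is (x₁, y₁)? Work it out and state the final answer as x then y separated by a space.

113399 5580

d=413: √d = [20; 3,9,1,4,1,9,3,40] (ℓ=8, even), read p_7/q_7
k=0  a_k=20  p_k/q_k = 20/1
k=1  a_k=3  p_k/q_k = 61/3
k=2  a_k=9  p_k/q_k = 569/28
k=3  a_k=1  p_k/q_k = 630/31
…
k=6  a_k=9  p_k/q_k = 36560/1799
k=7  a_k=3  p_k/q_k = 113399/5580
(x₁, y₁) = (113399, 5580);  113399² − 413·5580² = 1 ✓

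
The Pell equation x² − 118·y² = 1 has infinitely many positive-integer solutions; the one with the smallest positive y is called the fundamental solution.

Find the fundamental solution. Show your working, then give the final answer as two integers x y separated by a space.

d=118: √d = [10; 1,6,3,2,10,2,3,6,1,20] (ℓ=10, even), read p_9/q_9
k=0  a_k=10  p_k/q_k = 10/1
k=1  a_k=1  p_k/q_k = 11/1
k=2  a_k=6  p_k/q_k = 76/7
…
k=4  a_k=2  p_k/q_k = 554/51
k=5  a_k=10  p_k/q_k = 5779/532
k=6  a_k=2  p_k/q_k = 12112/1115
…
k=8  a_k=6  p_k/q_k = 264802/24377
k=9  a_k=1  p_k/q_k = 306917/28254
fundamental: x₁=306917, y₁=28254  (since 94198044889 − 118·798288516 = 1)

306917 28254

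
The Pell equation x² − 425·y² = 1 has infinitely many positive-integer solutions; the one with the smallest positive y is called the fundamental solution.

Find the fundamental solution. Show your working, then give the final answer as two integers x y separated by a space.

[20; 1,1,1,1,1,1,40] for √425; ℓ=7 ⇒ convergent index 13
a_0=20:  p_0=20·1+0=20,  q_0=20·0+1=1
a_1=1:  p_1=1·20+1=21,  q_1=1·1+0=1
…
a_3=1:  p_3=1·41+21=62,  q_3=1·2+1=3
…
a_9=1:  p_9=1·11153+10885=22038,  q_9=1·541+528=1069
a_10=1:  p_10=1·22038+11153=33191,  q_10=1·1069+541=1610
a_11=1:  p_11=1·33191+22038=55229,  q_11=1·1610+1069=2679
a_12=1:  p_12=1·55229+33191=88420,  q_12=1·2679+1610=4289
a_13=1:  p_13=1·88420+55229=143649,  q_13=1·4289+2679=6968
fundamental: x₁=143649, y₁=6968  (since 20635035201 − 425·48553024 = 1)

143649 6968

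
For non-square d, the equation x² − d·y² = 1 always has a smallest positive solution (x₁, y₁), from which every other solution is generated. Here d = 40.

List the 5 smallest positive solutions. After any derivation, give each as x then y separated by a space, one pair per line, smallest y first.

19 3
721 114
27379 4329
1039681 164388
39480499 6242415

√40 = [6; 3,12, …], period ℓ=2 (even) → k=1
k=0  a_k=6  p_k/q_k = 6/1
k=1  a_k=3  p_k/q_k = 19/3
fundamental: x₁=19, y₁=3  (since 361 − 40·9 = 1)
k=2:  x_2 = 19·19+40·3·3 = 721,  y_2 = 19·3+3·19 = 114
k=3:  x_3 = 19·721+40·3·114 = 27379,  y_3 = 19·114+3·721 = 4329
k=4:  x_4 = 19·27379+40·3·4329 = 1039681,  y_4 = 19·4329+3·27379 = 164388
k=5:  x_5 = 19·1039681+40·3·164388 = 39480499,  y_5 = 19·164388+3·1039681 = 6242415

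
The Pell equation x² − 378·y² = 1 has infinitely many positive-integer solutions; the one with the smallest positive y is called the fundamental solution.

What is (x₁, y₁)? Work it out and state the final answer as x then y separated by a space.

√378 = [19; 2,3,1,4,1,3,2,38, …], period ℓ=8 (even) → k=7
k=0  a_k=19  p_k/q_k = 19/1
…
k=4  a_k=4  p_k/q_k = 836/43
…
k=6  a_k=3  p_k/q_k = 3869/199
k=7  a_k=2  p_k/q_k = 8749/450
→ (8749, 450).  Check: 8749²=76545001, 378·450²=76545000, difference 1.

8749 450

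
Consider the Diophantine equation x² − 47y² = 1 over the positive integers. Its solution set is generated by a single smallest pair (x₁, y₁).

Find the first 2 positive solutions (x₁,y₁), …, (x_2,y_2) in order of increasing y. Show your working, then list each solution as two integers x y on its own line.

48 7
4607 672

[6; 1,5,1,12] for √47; ℓ=4 ⇒ convergent index 3
k=0  a_k=6  p_k/q_k = 6/1
…
k=2  a_k=5  p_k/q_k = 41/6
k=3  a_k=1  p_k/q_k = 48/7
fundamental: x₁=48, y₁=7  (since 2304 − 47·49 = 1)
k=2:  x_2 = 48·48+47·7·7 = 4607,  y_2 = 48·7+7·48 = 672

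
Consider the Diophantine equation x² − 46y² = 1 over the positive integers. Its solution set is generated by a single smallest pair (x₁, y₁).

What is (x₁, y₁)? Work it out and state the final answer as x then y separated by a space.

24335 3588

[6; 1,3,1,1,2,6,2,1,1,3,1,12] for √46; ℓ=12 ⇒ convergent index 11
i=0: a=6 ⇒ p=6, q=1
…
i=5: a=2 ⇒ p=156, q=23
i=6: a=6 ⇒ p=997, q=147
…
i=10: a=3 ⇒ p=19038, q=2807
i=11: a=1 ⇒ p=24335, q=3588
fundamental: x₁=24335, y₁=3588  (since 592192225 − 46·12873744 = 1)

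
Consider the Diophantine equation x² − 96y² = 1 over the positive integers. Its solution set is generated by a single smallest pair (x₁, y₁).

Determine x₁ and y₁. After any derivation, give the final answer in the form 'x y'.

49 5

d=96: √d = [9; 1,3,1,18] (ℓ=4, even), read p_3/q_3
k=0  a_k=9  p_k/q_k = 9/1
…
k=2  a_k=3  p_k/q_k = 39/4
k=3  a_k=1  p_k/q_k = 49/5
→ (49, 5).  Check: 49²=2401, 96·5²=2400, difference 1.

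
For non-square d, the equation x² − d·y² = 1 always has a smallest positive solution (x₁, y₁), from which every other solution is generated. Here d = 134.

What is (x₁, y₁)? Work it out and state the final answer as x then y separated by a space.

d=134: √d = [11; 1,1,2,1,3,…,1,1,22] (ℓ=14, even), read p_13/q_13
step 0: (11, 1)  from 11·(1,0) + (0,1)
…
step 7: (4121, 356)  from 10·(382,33) + (301,26)
…
step 12: (84029, 7259)  from 1·(61896,5347) + (22133,1912)
step 13: (145925, 12606)  from 1·(84029,7259) + (61896,5347)
(x₁, y₁) = (145925, 12606);  145925² − 134·12606² = 1 ✓

145925 12606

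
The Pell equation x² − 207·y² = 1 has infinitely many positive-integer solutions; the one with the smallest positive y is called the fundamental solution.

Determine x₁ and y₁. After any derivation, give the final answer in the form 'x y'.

√207 → a₀=14, period (2,1,1,2,1,1,2,28); ℓ=8 even so k=7
step 0: (14, 1)  from 14·(1,0) + (0,1)
step 1: (29, 2)  from 2·(14,1) + (1,0)
step 2: (43, 3)  from 1·(29,2) + (14,1)
…
step 4: (187, 13)  from 2·(72,5) + (43,3)
step 5: (259, 18)  from 1·(187,13) + (72,5)
step 6: (446, 31)  from 1·(259,18) + (187,13)
step 7: (1151, 80)  from 2·(446,31) + (259,18)
fundamental: x₁=1151, y₁=80  (since 1324801 − 207·6400 = 1)

1151 80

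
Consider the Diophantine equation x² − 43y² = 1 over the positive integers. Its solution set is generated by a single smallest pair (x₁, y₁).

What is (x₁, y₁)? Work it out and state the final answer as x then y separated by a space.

√43 → a₀=6, period (1,1,3,1,5,1,3,1,1,12); ℓ=10 even so k=9
i=0: a=6 ⇒ p=6, q=1
…
i=3: a=3 ⇒ p=46, q=7
i=4: a=1 ⇒ p=59, q=9
i=5: a=5 ⇒ p=341, q=52
…
i=8: a=1 ⇒ p=1941, q=296
i=9: a=1 ⇒ p=3482, q=531
fundamental: x₁=3482, y₁=531  (since 12124324 − 43·281961 = 1)

3482 531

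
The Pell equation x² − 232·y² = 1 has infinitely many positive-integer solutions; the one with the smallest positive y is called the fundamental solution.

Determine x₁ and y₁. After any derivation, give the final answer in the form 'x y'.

19603 1287

[15; 4,3,7,3,4,30] for √232; ℓ=6 ⇒ convergent index 5
k=0  a_k=15  p_k/q_k = 15/1
k=1  a_k=4  p_k/q_k = 61/4
k=2  a_k=3  p_k/q_k = 198/13
…
k=4  a_k=3  p_k/q_k = 4539/298
k=5  a_k=4  p_k/q_k = 19603/1287
→ (19603, 1287).  Check: 19603²=384277609, 232·1287²=384277608, difference 1.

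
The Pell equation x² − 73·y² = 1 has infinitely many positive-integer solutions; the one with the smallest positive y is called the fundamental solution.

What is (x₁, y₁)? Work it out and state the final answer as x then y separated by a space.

√73 = [8; 1,1,5,5,1,1,16, …], period ℓ=7 (odd) → k=13
i=0: a=8 ⇒ p=8, q=1
i=1: a=1 ⇒ p=9, q=1
…
i=3: a=5 ⇒ p=94, q=11
i=4: a=5 ⇒ p=487, q=57
i=5: a=1 ⇒ p=581, q=68
i=6: a=1 ⇒ p=1068, q=125
i=7: a=16 ⇒ p=17669, q=2068
i=8: a=1 ⇒ p=18737, q=2193
…
i=10: a=5 ⇒ p=200767, q=23498
…
i=12: a=1 ⇒ p=1241008, q=145249
i=13: a=1 ⇒ p=2281249, q=267000
(x₁, y₁) = (2281249, 267000);  2281249² − 73·267000² = 1 ✓

2281249 267000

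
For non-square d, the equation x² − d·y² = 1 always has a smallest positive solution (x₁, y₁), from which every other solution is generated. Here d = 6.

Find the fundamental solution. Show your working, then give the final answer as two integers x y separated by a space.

√6 → a₀=2, period (2,4); ℓ=2 even so k=1
k=0  a_k=2  p_k/q_k = 2/1
k=1  a_k=2  p_k/q_k = 5/2
(x₁, y₁) = (5, 2);  5² − 6·2² = 1 ✓

5 2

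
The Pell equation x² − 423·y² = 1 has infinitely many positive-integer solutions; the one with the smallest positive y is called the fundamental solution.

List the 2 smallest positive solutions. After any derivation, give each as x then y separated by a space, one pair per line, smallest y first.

√423 → a₀=20, period (1,1,3,4,3,1,1,40); ℓ=8 even so k=7
step 0: (20, 1)  from 20·(1,0) + (0,1)
step 1: (21, 1)  from 1·(20,1) + (1,0)
step 2: (41, 2)  from 1·(21,1) + (20,1)
step 3: (144, 7)  from 3·(41,2) + (21,1)
…
step 5: (1995, 97)  from 3·(617,30) + (144,7)
step 6: (2612, 127)  from 1·(1995,97) + (617,30)
step 7: (4607, 224)  from 1·(2612,127) + (1995,97)
fundamental: x₁=4607, y₁=224  (since 21224449 − 423·50176 = 1)
(x_2, y_2) = (4607·4607 + 423·224·224, 4607·224 + 224·4607) = (42448897, 2063936)

4607 224
42448897 2063936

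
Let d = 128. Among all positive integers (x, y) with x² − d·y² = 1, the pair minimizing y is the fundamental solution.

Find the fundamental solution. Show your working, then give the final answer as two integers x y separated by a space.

[11; 3,5,3,22] for √128; ℓ=4 ⇒ convergent index 3
i=0: a=11 ⇒ p=11, q=1
…
i=2: a=5 ⇒ p=181, q=16
i=3: a=3 ⇒ p=577, q=51
fundamental: x₁=577, y₁=51  (since 332929 − 128·2601 = 1)

577 51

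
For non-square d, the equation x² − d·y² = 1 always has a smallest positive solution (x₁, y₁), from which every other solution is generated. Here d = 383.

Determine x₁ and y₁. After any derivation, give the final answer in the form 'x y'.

d=383: √d = [19; 1,1,3,19,3,1,1,38] (ℓ=8, even), read p_7/q_7
a_0=19:  p_0=19·1+0=19,  q_0=19·0+1=1
…
a_3=3:  p_3=3·39+20=137,  q_3=3·2+1=7
…
a_6=1:  p_6=1·8063+2642=10705,  q_6=1·412+135=547
a_7=1:  p_7=1·10705+8063=18768,  q_7=1·547+412=959
fundamental: x₁=18768, y₁=959  (since 352237824 − 383·919681 = 1)

18768 959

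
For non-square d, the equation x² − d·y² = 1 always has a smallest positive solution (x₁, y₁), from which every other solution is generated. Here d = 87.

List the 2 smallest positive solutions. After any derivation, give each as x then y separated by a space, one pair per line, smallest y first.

√87 → a₀=9, period (3,18); ℓ=2 even so k=1
i=0: a=9 ⇒ p=9, q=1
i=1: a=3 ⇒ p=28, q=3
fundamental: x₁=28, y₁=3  (since 784 − 87·9 = 1)
(x_2, y_2) = (28·28 + 87·3·3, 28·3 + 3·28) = (1567, 168)

28 3
1567 168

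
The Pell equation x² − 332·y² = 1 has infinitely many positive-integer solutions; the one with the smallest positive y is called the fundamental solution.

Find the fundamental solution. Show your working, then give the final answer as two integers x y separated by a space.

13447 738

[18; 4,1,1,8,1,1,4,36] for √332; ℓ=8 ⇒ convergent index 7
i=0: a=18 ⇒ p=18, q=1
…
i=3: a=1 ⇒ p=164, q=9
…
i=6: a=1 ⇒ p=2970, q=163
i=7: a=4 ⇒ p=13447, q=738
(x₁, y₁) = (13447, 738);  13447² − 332·738² = 1 ✓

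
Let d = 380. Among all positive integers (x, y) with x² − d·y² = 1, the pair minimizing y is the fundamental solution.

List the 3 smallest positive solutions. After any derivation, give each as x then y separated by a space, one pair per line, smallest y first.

√380 = [19; 2,38, …], period ℓ=2 (even) → k=1
a_0=19:  p_0=19·1+0=19,  q_0=19·0+1=1
a_1=2:  p_1=2·19+1=39,  q_1=2·1+0=2
(x₁, y₁) = (39, 2);  39² − 380·2² = 1 ✓
k=2:  x_2 = 39·39+380·2·2 = 3041,  y_2 = 39·2+2·39 = 156
k=3:  x_3 = 39·3041+380·2·156 = 237159,  y_3 = 39·156+2·3041 = 12166

39 2
3041 156
237159 12166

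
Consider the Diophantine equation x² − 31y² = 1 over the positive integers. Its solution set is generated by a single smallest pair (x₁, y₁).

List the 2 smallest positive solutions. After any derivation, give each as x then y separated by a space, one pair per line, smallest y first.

[5; 1,1,3,5,3,1,1,10] for √31; ℓ=8 ⇒ convergent index 7
k=0  a_k=5  p_k/q_k = 5/1
…
k=3  a_k=3  p_k/q_k = 39/7
…
k=6  a_k=1  p_k/q_k = 863/155
k=7  a_k=1  p_k/q_k = 1520/273
→ (1520, 273).  Check: 1520²=2310400, 31·273²=2310399, difference 1.
(x_2, y_2) = (1520·1520 + 31·273·273, 1520·273 + 273·1520) = (4620799, 829920)

1520 273
4620799 829920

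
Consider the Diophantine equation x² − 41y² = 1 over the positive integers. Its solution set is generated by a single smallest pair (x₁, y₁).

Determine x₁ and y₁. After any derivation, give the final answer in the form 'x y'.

[6; 2,2,12] for √41; ℓ=3 ⇒ convergent index 5
k=0  a_k=6  p_k/q_k = 6/1
k=1  a_k=2  p_k/q_k = 13/2
…
k=3  a_k=12  p_k/q_k = 397/62
k=4  a_k=2  p_k/q_k = 826/129
k=5  a_k=2  p_k/q_k = 2049/320
(x₁, y₁) = (2049, 320);  2049² − 41·320² = 1 ✓

2049 320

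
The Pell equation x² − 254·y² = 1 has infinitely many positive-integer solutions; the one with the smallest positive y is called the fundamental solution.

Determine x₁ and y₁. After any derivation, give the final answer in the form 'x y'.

255 16

√254 = [15; 1,14,1,30, …], period ℓ=4 (even) → k=3
step 0: (15, 1)  from 15·(1,0) + (0,1)
…
step 2: (239, 15)  from 14·(16,1) + (15,1)
step 3: (255, 16)  from 1·(239,15) + (16,1)
→ (255, 16).  Check: 255²=65025, 254·16²=65024, difference 1.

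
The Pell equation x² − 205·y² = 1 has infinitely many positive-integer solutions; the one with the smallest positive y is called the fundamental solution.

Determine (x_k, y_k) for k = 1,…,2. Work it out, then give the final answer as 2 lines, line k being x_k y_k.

39689 2772
3150433441 220035816

√205 = [14; 3,6,1,4,1,6,3,28, …], period ℓ=8 (even) → k=7
a_0=14:  p_0=14·1+0=14,  q_0=14·0+1=1
a_1=3:  p_1=3·14+1=43,  q_1=3·1+0=3
…
a_3=1:  p_3=1·272+43=315,  q_3=1·19+3=22
…
a_5=1:  p_5=1·1532+315=1847,  q_5=1·107+22=129
a_6=6:  p_6=6·1847+1532=12614,  q_6=6·129+107=881
a_7=3:  p_7=3·12614+1847=39689,  q_7=3·881+129=2772
(x₁, y₁) = (39689, 2772);  39689² − 205·2772² = 1 ✓
(39689+2772√205)^2 = 3150433441 + 220035816√205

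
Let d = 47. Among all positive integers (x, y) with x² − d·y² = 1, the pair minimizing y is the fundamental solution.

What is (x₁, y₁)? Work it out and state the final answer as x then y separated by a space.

48 7

d=47: √d = [6; 1,5,1,12] (ℓ=4, even), read p_3/q_3
i=0: a=6 ⇒ p=6, q=1
i=1: a=1 ⇒ p=7, q=1
i=2: a=5 ⇒ p=41, q=6
i=3: a=1 ⇒ p=48, q=7
→ (48, 7).  Check: 48²=2304, 47·7²=2303, difference 1.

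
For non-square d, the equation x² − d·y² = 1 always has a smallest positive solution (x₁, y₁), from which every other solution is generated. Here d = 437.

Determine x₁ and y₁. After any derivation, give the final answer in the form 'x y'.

4599 220

d=437: √d = [20; 1,9,2,9,1,40] (ℓ=6, even), read p_5/q_5
step 0: (20, 1)  from 20·(1,0) + (0,1)
…
step 2: (209, 10)  from 9·(21,1) + (20,1)
…
step 4: (4160, 199)  from 9·(439,21) + (209,10)
step 5: (4599, 220)  from 1·(4160,199) + (439,21)
→ (4599, 220).  Check: 4599²=21150801, 437·220²=21150800, difference 1.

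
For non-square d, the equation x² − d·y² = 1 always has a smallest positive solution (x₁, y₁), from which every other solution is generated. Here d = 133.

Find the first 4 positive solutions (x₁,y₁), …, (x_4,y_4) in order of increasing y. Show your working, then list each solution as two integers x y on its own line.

2588599 224460
13401689565601 1162073863080
69383200415647777399 6016286479789825380
359210566425477440164982401 31147506330593762303822160

[11; 1,1,7,5,1,…,1,1,22] for √133; ℓ=16 ⇒ convergent index 15
a_0=11:  p_0=11·1+0=11,  q_0=11·0+1=1
a_1=1:  p_1=1·11+1=12,  q_1=1·1+0=1
…
a_3=7:  p_3=7·23+12=173,  q_3=7·2+1=15
a_4=5:  p_4=5·173+23=888,  q_4=5·15+2=77
…
a_6=1:  p_6=1·1061+888=1949,  q_6=1·92+77=169
a_7=1:  p_7=1·1949+1061=3010,  q_7=1·169+92=261
a_8=2:  p_8=2·3010+1949=7969,  q_8=2·261+169=691
…
a_10=1:  p_10=1·10979+7969=18948,  q_10=1·952+691=1643
a_11=1:  p_11=1·18948+10979=29927,  q_11=1·1643+952=2595
a_12=5:  p_12=5·29927+18948=168583,  q_12=5·2595+1643=14618
a_13=7:  p_13=7·168583+29927=1210008,  q_13=7·14618+2595=104921
a_14=1:  p_14=1·1210008+168583=1378591,  q_14=1·104921+14618=119539
a_15=1:  p_15=1·1378591+1210008=2588599,  q_15=1·119539+104921=224460
fundamental: x₁=2588599, y₁=224460  (since 6700844782801 − 133·50382291600 = 1)
n=2: (2588599,224460)∘(2588599,224460) = (2588599·2588599+133·224460·224460, 2588599·224460+224460·2588599) = (13401689565601,1162073863080)
n=3: (13401689565601,1162073863080)∘(2588599,224460) = (2588599·13401689565601+133·224460·1162073863080, 2588599·1162073863080+224460·13401689565601) = (69383200415647777399,6016286479789825380)
n=4: (69383200415647777399,6016286479789825380)∘(2588599,224460) = (2588599·69383200415647777399+133·224460·6016286479789825380, 2588599·6016286479789825380+224460·69383200415647777399) = (359210566425477440164982401,31147506330593762303822160)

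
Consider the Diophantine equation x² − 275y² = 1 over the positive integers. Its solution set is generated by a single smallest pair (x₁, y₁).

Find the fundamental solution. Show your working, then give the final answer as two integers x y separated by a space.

√275 = [16; 1,1,2,1,1,32, …], period ℓ=6 (even) → k=5
i=0: a=16 ⇒ p=16, q=1
…
i=4: a=1 ⇒ p=116, q=7
i=5: a=1 ⇒ p=199, q=12
→ (199, 12).  Check: 199²=39601, 275·12²=39600, difference 1.

199 12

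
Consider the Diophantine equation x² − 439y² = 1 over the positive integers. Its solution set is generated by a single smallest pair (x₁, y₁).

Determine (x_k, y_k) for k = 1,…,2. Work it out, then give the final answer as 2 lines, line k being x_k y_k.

440 21
387199 18480

d=439: √d = [20; 1,19,1,40] (ℓ=4, even), read p_3/q_3
i=0: a=20 ⇒ p=20, q=1
i=1: a=1 ⇒ p=21, q=1
i=2: a=19 ⇒ p=419, q=20
i=3: a=1 ⇒ p=440, q=21
fundamental: x₁=440, y₁=21  (since 193600 − 439·441 = 1)
k=2:  x_2 = 440·440+439·21·21 = 387199,  y_2 = 440·21+21·440 = 18480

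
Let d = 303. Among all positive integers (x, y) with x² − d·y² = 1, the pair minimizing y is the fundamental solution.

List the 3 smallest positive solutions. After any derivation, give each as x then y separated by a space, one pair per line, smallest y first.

2524 145
12741151 731960
64317327724 3694933935

√303 = [17; 2,2,5,2,2,34, …], period ℓ=6 (even) → k=5
step 0: (17, 1)  from 17·(1,0) + (0,1)
step 1: (35, 2)  from 2·(17,1) + (1,0)
…
step 3: (470, 27)  from 5·(87,5) + (35,2)
step 4: (1027, 59)  from 2·(470,27) + (87,5)
step 5: (2524, 145)  from 2·(1027,59) + (470,27)
fundamental: x₁=2524, y₁=145  (since 6370576 − 303·21025 = 1)
n=2: (2524,145)∘(2524,145) = (2524·2524+303·145·145, 2524·145+145·2524) = (12741151,731960)
n=3: (12741151,731960)∘(2524,145) = (2524·12741151+303·145·731960, 2524·731960+145·12741151) = (64317327724,3694933935)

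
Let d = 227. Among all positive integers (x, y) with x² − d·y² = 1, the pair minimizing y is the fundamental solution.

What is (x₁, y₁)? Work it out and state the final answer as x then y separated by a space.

√227 = [15; 15,30, …], period ℓ=2 (even) → k=1
i=0: a=15 ⇒ p=15, q=1
i=1: a=15 ⇒ p=226, q=15
fundamental: x₁=226, y₁=15  (since 51076 − 227·225 = 1)

226 15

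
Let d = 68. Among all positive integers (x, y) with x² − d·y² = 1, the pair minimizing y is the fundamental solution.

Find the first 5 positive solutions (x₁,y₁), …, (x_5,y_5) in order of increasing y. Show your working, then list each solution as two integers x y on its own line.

[8; 4,16] for √68; ℓ=2 ⇒ convergent index 1
k=0  a_k=8  p_k/q_k = 8/1
k=1  a_k=4  p_k/q_k = 33/4
fundamental: x₁=33, y₁=4  (since 1089 − 68·16 = 1)
k=2:  x_2 = 33·33+68·4·4 = 2177,  y_2 = 33·4+4·33 = 264
k=3:  x_3 = 33·2177+68·4·264 = 143649,  y_3 = 33·264+4·2177 = 17420
k=4:  x_4 = 33·143649+68·4·17420 = 9478657,  y_4 = 33·17420+4·143649 = 1149456
k=5:  x_5 = 33·9478657+68·4·1149456 = 625447713,  y_5 = 33·1149456+4·9478657 = 75846676

33 4
2177 264
143649 17420
9478657 1149456
625447713 75846676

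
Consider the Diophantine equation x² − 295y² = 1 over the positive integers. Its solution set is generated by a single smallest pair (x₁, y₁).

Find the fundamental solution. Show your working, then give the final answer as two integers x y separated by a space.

[17; 5,1,2,3,2,6,2,3,2,1,5,34] for √295; ℓ=12 ⇒ convergent index 11
i=0: a=17 ⇒ p=17, q=1
…
i=2: a=1 ⇒ p=103, q=6
…
i=7: a=2 ⇒ p=31208, q=1817
…
i=10: a=1 ⇒ p=355517, q=20699
i=11: a=5 ⇒ p=2024999, q=117900
(x₁, y₁) = (2024999, 117900);  2024999² − 295·117900² = 1 ✓

2024999 117900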